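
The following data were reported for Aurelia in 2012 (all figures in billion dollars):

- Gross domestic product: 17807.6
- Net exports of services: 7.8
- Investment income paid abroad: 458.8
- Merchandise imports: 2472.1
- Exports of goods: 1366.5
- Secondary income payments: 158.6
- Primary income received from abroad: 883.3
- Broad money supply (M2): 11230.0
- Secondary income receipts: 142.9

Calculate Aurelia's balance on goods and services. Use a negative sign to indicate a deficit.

Goods balance = 1366.5 - 2472.1 = -1105.6
Services balance = 7.8
Trade balance (goods + services) = -1105.6 + 7.8 = -1097.8

-1097.8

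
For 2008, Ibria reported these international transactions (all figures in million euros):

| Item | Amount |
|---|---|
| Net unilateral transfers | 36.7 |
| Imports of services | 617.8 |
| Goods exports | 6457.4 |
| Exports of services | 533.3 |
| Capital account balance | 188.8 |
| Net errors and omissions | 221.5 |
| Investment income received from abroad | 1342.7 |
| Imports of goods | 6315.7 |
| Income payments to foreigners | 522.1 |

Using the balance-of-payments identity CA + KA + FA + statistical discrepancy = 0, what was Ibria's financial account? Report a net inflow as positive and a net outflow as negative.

-1324.8

Goods balance = 6457.4 - 6315.7 = 141.7
Services balance = 533.3 - 617.8 = -84.5
Trade balance (goods + services) = 141.7 + (-84.5) = 57.2
Net primary income = 1342.7 - 522.1 = 820.6
Net secondary income = 36.7
Current account = 57.2 + 820.6 + 36.7 = 914.5
Financial account = -(914.5 + 188.8 + 221.5) = -1324.8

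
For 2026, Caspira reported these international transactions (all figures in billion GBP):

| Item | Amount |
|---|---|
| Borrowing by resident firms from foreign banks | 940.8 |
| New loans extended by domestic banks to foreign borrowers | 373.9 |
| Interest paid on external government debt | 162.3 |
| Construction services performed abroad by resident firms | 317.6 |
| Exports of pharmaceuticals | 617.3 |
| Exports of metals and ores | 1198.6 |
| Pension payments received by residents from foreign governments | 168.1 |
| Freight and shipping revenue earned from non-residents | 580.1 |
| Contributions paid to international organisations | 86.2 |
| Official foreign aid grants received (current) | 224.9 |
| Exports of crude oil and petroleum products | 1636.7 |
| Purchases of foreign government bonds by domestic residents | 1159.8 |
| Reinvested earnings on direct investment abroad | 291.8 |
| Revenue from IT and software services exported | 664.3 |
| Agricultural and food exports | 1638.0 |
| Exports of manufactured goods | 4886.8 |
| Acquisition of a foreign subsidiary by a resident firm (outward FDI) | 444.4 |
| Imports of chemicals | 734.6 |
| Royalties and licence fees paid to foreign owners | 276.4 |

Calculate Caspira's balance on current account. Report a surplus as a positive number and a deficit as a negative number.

10964.7

Goods: 4886.8 + 617.3 - 734.6 + 1198.6 + 1638.0 + 1636.7 = 9242.8
Services: -276.4 + 317.6 + 580.1 + 664.3 = 1285.6
Primary income: 291.8 - 162.3 = 129.5
Secondary income: 224.9 - 86.2 + 168.1 = 306.8
Current account = 9242.8 + 1285.6 + 129.5 + 306.8 = 10964.7
(Excluded from the current account — financial account: borrowing by resident firms from foreign banks 940.8, new loans extended by domestic banks to foreign borrowers 373.9, purchases of foreign government bonds by domestic residents 1159.8, acquisition of a foreign subsidiary by a resident firm (outward FDI) 444.4.)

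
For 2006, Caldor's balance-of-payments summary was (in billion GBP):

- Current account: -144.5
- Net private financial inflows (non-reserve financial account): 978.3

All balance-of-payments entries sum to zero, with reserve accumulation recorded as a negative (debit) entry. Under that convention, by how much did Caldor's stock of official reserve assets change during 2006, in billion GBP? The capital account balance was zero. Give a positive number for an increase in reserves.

833.8

Official reserve transactions balance = -((-144.5) + 978.3) = -833.8
An accumulation of reserves is recorded as a debit (negative entry), so the change in the stock of reserves is the negative of that balance.
Change in official reserves = -(-833.8) = 833.8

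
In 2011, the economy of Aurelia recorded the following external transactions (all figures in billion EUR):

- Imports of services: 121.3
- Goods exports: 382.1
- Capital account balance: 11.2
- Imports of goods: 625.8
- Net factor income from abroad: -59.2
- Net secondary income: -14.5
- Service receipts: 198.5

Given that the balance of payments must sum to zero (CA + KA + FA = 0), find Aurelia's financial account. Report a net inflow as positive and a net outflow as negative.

229.0

Goods balance = 382.1 - 625.8 = -243.7
Services balance = 198.5 - 121.3 = 77.2
Trade balance (goods + services) = -243.7 + 77.2 = -166.5
Net primary income = -59.2
Net secondary income = -14.5
Current account = -166.5 + (-59.2) + (-14.5) = -240.2
Financial account = -(-240.2 + 11.2) = 229.0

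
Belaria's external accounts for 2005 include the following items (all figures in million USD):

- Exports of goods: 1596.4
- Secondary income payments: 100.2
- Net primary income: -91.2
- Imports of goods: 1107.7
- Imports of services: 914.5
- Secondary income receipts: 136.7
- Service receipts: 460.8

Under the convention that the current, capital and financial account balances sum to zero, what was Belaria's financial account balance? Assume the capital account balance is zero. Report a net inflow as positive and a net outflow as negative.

19.7

Goods balance = 1596.4 - 1107.7 = 488.7
Services balance = 460.8 - 914.5 = -453.7
Trade balance (goods + services) = 488.7 + (-453.7) = 35.0
Net primary income = -91.2
Net secondary income = 136.7 - 100.2 = 36.5
Current account = 35.0 + (-91.2) + 36.5 = -19.7
Financial account = -(-19.7) = 19.7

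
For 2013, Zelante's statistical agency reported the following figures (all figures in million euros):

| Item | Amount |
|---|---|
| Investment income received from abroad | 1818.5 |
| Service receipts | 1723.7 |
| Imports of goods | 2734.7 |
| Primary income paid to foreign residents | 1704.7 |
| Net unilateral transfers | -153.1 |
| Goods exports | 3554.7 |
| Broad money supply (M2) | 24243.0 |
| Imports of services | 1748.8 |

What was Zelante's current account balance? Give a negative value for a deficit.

755.6

Goods balance = 3554.7 - 2734.7 = 820.0
Services balance = 1723.7 - 1748.8 = -25.1
Trade balance (goods + services) = 820.0 + (-25.1) = 794.9
Net primary income = 1818.5 - 1704.7 = 113.8
Net secondary income = -153.1
Current account = 794.9 + 113.8 + (-153.1) = 755.6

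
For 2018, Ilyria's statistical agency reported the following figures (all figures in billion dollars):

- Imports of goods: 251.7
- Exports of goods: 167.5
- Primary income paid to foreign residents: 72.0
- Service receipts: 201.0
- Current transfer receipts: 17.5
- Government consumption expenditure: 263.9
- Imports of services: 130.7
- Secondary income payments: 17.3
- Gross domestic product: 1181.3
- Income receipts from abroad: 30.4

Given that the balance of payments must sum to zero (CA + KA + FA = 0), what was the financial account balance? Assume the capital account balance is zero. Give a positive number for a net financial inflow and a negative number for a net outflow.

55.3

Goods balance = 167.5 - 251.7 = -84.2
Services balance = 201.0 - 130.7 = 70.3
Trade balance (goods + services) = -84.2 + 70.3 = -13.9
Net primary income = 30.4 - 72.0 = -41.6
Net secondary income = 17.5 - 17.3 = 0.2
Current account = -13.9 + (-41.6) + 0.2 = -55.3
Financial account = -(-55.3) = 55.3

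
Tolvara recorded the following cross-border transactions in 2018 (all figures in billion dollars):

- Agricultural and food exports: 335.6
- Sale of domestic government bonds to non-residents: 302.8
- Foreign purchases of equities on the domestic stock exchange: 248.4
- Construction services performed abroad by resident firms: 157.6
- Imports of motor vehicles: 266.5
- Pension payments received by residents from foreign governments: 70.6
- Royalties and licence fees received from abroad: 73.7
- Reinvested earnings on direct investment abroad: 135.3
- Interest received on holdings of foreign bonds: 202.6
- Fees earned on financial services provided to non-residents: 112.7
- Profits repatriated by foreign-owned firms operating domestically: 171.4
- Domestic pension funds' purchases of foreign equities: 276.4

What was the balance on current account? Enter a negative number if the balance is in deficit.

650.2

Goods: -266.5 + 335.6 = 69.1
Services: 73.7 + 157.6 + 112.7 = 344.0
Primary income: 202.6 - 171.4 + 135.3 = 166.5
Secondary income: 70.6
Current account = 69.1 + 344.0 + 166.5 + 70.6 = 650.2
(Excluded from the current account — financial account: sale of domestic government bonds to non-residents 302.8, foreign purchases of equities on the domestic stock exchange 248.4, domestic pension funds' purchases of foreign equities 276.4.)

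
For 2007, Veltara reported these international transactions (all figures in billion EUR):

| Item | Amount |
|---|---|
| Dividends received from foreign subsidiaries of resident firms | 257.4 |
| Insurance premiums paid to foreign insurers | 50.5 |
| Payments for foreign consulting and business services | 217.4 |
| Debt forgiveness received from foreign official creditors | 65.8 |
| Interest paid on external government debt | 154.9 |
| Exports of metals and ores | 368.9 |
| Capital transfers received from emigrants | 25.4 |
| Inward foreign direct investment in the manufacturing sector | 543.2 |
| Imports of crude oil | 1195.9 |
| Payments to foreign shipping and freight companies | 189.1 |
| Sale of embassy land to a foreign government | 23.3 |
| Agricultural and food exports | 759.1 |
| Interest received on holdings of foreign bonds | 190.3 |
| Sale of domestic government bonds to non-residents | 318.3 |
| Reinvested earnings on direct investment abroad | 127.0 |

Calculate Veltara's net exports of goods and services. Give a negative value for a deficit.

-524.9

Goods: -1195.9 + 368.9 + 759.1 = -67.9
Services: -217.4 - 50.5 - 189.1 = -457.0
Trade balance = -67.9 + (-457.0) = -524.9
(Excluded from the trade balance — primary income: dividends received from foreign subsidiaries of resident firms 257.4, interest paid on external government debt 154.9, interest received on holdings of foreign bonds 190.3, reinvested earnings on direct investment abroad 127.0; capital account: debt forgiveness received from foreign official creditors 65.8, capital transfers received from emigrants 25.4, sale of embassy land to a foreign government 23.3; financial account: inward foreign direct investment in the manufacturing sector 543.2, sale of domestic government bonds to non-residents 318.3.)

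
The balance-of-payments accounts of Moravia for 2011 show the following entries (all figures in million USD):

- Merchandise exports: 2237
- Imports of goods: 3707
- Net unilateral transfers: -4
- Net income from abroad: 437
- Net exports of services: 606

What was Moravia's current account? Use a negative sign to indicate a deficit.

-431

Goods balance = 2237 - 3707 = -1470
Services balance = 606
Trade balance (goods + services) = -1470 + 606 = -864
Net primary income = 437
Net secondary income = -4
Current account = -864 + 437 + (-4) = -431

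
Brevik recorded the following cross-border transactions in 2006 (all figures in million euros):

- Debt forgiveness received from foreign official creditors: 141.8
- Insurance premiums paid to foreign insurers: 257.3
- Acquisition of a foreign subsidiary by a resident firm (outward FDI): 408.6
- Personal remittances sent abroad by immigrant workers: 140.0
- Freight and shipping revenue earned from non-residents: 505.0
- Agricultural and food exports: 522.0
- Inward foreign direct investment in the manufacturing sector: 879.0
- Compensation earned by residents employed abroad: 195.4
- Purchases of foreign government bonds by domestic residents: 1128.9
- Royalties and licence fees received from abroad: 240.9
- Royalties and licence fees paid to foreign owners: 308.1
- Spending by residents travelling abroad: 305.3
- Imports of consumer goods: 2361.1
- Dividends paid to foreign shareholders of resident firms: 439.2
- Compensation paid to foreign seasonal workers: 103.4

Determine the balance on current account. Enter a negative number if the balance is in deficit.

Goods: -2361.1 + 522.0 = -1839.1
Services: -305.3 + 240.9 - 308.1 - 257.3 + 505.0 = -124.8
Primary income: -439.2 + 195.4 - 103.4 = -347.2
Secondary income: -140.0
Current account = (-1839.1) + (-124.8) + (-347.2) + (-140.0) = -2451.1
(Excluded from the current account — capital account: debt forgiveness received from foreign official creditors 141.8; financial account: acquisition of a foreign subsidiary by a resident firm (outward FDI) 408.6, inward foreign direct investment in the manufacturing sector 879.0, purchases of foreign government bonds by domestic residents 1128.9.)

-2451.1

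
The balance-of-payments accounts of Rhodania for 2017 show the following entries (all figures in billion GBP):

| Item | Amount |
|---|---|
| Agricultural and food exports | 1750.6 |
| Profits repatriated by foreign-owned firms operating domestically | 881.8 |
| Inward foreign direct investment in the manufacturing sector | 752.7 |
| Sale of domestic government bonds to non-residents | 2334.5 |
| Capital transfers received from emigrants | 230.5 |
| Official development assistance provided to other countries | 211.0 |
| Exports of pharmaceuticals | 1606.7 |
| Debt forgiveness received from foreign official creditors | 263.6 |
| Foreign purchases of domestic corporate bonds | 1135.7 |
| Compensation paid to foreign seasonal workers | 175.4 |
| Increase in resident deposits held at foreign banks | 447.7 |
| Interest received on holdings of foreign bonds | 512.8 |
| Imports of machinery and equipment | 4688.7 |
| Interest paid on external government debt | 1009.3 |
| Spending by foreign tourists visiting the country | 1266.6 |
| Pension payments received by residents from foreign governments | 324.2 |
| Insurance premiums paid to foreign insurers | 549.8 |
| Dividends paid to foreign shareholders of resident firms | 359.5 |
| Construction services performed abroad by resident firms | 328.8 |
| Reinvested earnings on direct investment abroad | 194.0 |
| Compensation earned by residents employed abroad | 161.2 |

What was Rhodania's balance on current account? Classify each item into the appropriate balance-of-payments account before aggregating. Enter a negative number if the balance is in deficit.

-1730.6

Goods: 1606.7 + 1750.6 - 4688.7 = -1331.4
Services: 1266.6 - 549.8 + 328.8 = 1045.6
Primary income: -175.4 + 194.0 + 512.8 + 161.2 - 881.8 - 359.5 - 1009.3 = -1558.0
Secondary income: -211.0 + 324.2 = 113.2
Current account = (-1331.4) + 1045.6 + (-1558.0) + 113.2 = -1730.6
(Excluded from the current account — financial account: inward foreign direct investment in the manufacturing sector 752.7, sale of domestic government bonds to non-residents 2334.5, foreign purchases of domestic corporate bonds 1135.7, increase in resident deposits held at foreign banks 447.7; capital account: capital transfers received from emigrants 230.5, debt forgiveness received from foreign official creditors 263.6.)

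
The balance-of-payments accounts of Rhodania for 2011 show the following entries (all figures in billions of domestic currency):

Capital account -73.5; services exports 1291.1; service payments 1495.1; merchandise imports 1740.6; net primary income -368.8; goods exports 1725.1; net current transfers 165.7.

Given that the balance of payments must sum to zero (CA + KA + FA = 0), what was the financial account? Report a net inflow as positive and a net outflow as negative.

496.1

Goods balance = 1725.1 - 1740.6 = -15.5
Services balance = 1291.1 - 1495.1 = -204.0
Trade balance (goods + services) = -15.5 + (-204.0) = -219.5
Net primary income = -368.8
Net secondary income = 165.7
Current account = -219.5 + (-368.8) + 165.7 = -422.6
Financial account = -(-422.6 + (-73.5)) = 496.1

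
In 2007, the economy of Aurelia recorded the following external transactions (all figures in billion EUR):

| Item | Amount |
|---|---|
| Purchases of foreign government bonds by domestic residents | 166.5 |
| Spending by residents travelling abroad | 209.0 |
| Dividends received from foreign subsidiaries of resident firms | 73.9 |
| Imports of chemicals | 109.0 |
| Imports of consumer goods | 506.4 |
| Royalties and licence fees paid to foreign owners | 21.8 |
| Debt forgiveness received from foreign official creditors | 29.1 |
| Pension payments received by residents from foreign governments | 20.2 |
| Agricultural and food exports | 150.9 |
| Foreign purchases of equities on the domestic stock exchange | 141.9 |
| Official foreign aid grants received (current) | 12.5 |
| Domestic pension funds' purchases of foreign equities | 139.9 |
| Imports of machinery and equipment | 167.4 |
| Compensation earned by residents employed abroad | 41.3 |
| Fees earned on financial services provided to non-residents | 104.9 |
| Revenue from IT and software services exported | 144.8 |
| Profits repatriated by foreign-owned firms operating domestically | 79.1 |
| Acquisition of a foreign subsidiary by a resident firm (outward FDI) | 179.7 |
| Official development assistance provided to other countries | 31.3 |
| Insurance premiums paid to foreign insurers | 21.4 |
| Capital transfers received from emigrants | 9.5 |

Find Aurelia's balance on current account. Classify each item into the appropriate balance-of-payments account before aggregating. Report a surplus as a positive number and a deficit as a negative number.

Goods: -109.0 - 167.4 + 150.9 - 506.4 = -631.9
Services: -21.4 + 104.9 + 144.8 - 21.8 - 209.0 = -2.5
Primary income: 41.3 - 79.1 + 73.9 = 36.1
Secondary income: 20.2 - 31.3 + 12.5 = 1.4
Current account = (-631.9) + (-2.5) + 36.1 + 1.4 = -596.9
(Excluded from the current account — financial account: purchases of foreign government bonds by domestic residents 166.5, foreign purchases of equities on the domestic stock exchange 141.9, domestic pension funds' purchases of foreign equities 139.9, acquisition of a foreign subsidiary by a resident firm (outward FDI) 179.7; capital account: debt forgiveness received from foreign official creditors 29.1, capital transfers received from emigrants 9.5.)

-596.9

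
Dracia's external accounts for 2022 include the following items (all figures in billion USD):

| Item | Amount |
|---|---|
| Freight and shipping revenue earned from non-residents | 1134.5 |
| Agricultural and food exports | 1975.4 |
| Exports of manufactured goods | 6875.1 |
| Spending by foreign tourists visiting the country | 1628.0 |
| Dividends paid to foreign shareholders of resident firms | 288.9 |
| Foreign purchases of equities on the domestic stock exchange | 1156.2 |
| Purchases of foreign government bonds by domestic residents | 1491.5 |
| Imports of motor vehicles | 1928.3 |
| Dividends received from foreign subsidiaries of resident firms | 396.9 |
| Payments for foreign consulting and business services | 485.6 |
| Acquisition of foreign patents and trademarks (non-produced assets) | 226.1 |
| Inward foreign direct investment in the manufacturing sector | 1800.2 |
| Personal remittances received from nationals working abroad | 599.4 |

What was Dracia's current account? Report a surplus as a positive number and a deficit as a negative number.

9906.5

Goods: 6875.1 - 1928.3 + 1975.4 = 6922.2
Services: -485.6 + 1134.5 + 1628.0 = 2276.9
Primary income: -288.9 + 396.9 = 108.0
Secondary income: 599.4
Current account = 6922.2 + 2276.9 + 108.0 + 599.4 = 9906.5
(Excluded from the current account — financial account: foreign purchases of equities on the domestic stock exchange 1156.2, purchases of foreign government bonds by domestic residents 1491.5, inward foreign direct investment in the manufacturing sector 1800.2; capital account: acquisition of foreign patents and trademarks (non-produced assets) 226.1.)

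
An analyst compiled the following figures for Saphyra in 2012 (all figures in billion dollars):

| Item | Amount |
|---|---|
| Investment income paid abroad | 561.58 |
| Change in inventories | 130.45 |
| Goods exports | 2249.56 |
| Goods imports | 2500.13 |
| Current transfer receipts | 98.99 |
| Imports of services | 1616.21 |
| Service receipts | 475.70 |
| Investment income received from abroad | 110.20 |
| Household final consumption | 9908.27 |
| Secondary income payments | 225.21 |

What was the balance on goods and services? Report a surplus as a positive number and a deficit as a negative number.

-1391.08

Goods balance = 2249.56 - 2500.13 = -250.57
Services balance = 475.70 - 1616.21 = -1140.51
Trade balance (goods + services) = -250.57 + (-1140.51) = -1391.08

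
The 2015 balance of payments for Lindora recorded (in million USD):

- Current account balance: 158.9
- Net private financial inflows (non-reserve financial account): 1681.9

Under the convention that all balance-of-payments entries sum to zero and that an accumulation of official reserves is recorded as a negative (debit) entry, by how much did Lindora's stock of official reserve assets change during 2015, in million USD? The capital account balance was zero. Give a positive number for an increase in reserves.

Official reserve transactions balance = -(158.9 + 1681.9) = -1840.8
An accumulation of reserves is recorded as a debit (negative entry), so the change in the stock of reserves is the negative of that balance.
Change in official reserves = -(-1840.8) = 1840.8

1840.8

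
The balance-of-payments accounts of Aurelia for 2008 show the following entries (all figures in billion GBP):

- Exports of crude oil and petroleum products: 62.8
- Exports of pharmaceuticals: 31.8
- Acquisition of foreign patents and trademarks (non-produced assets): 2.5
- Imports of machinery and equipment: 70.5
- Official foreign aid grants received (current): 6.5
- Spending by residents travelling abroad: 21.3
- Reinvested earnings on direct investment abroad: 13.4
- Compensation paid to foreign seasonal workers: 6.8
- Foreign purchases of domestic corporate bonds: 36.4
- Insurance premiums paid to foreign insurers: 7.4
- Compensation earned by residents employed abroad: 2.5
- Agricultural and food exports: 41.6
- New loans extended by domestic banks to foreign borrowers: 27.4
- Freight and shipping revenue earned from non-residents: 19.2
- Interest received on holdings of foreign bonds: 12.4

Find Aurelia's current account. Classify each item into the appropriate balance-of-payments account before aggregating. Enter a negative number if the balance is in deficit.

Goods: -70.5 + 41.6 + 62.8 + 31.8 = 65.7
Services: 19.2 - 7.4 - 21.3 = -9.5
Primary income: 13.4 - 6.8 + 2.5 + 12.4 = 21.5
Secondary income: 6.5
Current account = 65.7 + (-9.5) + 21.5 + 6.5 = 84.2
(Excluded from the current account — capital account: acquisition of foreign patents and trademarks (non-produced assets) 2.5; financial account: foreign purchases of domestic corporate bonds 36.4, new loans extended by domestic banks to foreign borrowers 27.4.)

84.2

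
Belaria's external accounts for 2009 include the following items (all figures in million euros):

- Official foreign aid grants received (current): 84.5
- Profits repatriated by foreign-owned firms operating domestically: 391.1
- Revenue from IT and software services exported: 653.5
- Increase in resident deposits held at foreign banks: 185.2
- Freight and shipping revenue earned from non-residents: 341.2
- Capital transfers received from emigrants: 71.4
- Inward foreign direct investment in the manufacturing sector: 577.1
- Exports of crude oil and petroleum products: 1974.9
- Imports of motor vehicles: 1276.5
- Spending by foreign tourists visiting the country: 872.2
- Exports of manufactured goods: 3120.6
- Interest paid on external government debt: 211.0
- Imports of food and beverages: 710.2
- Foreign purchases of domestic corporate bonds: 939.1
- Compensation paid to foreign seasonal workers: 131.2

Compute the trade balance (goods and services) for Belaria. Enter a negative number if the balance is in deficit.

Goods: 3120.6 + 1974.9 - 1276.5 - 710.2 = 3108.8
Services: 872.2 + 341.2 + 653.5 = 1866.9
Trade balance = 3108.8 + 1866.9 = 4975.7
(Excluded from the trade balance — secondary income: official foreign aid grants received (current) 84.5; primary income: profits repatriated by foreign-owned firms operating domestically 391.1, interest paid on external government debt 211.0, compensation paid to foreign seasonal workers 131.2; financial account: increase in resident deposits held at foreign banks 185.2, inward foreign direct investment in the manufacturing sector 577.1, foreign purchases of domestic corporate bonds 939.1; capital account: capital transfers received from emigrants 71.4.)

4975.7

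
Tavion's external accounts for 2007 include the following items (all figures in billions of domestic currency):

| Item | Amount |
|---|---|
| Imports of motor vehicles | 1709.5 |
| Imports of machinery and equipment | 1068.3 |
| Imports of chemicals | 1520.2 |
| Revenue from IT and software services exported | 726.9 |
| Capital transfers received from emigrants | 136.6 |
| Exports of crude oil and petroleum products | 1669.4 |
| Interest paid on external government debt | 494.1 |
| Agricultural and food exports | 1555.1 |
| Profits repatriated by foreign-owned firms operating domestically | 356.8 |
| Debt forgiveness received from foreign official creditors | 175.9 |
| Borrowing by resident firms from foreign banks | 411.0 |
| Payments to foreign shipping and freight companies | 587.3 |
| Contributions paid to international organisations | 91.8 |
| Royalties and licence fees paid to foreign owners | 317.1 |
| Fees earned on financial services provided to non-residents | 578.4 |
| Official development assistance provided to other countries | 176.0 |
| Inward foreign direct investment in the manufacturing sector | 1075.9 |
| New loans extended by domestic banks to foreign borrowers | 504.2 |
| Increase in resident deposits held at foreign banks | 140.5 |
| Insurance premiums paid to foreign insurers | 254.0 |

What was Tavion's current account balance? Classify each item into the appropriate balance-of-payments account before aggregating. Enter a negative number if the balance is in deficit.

Goods: 1669.4 - 1520.2 + 1555.1 - 1709.5 - 1068.3 = -1073.5
Services: 726.9 - 317.1 - 254.0 + 578.4 - 587.3 = 146.9
Primary income: -494.1 - 356.8 = -850.9
Secondary income: -91.8 - 176.0 = -267.8
Current account = (-1073.5) + 146.9 + (-850.9) + (-267.8) = -2045.3
(Excluded from the current account — capital account: capital transfers received from emigrants 136.6, debt forgiveness received from foreign official creditors 175.9; financial account: borrowing by resident firms from foreign banks 411.0, inward foreign direct investment in the manufacturing sector 1075.9, new loans extended by domestic banks to foreign borrowers 504.2, increase in resident deposits held at foreign banks 140.5.)

-2045.3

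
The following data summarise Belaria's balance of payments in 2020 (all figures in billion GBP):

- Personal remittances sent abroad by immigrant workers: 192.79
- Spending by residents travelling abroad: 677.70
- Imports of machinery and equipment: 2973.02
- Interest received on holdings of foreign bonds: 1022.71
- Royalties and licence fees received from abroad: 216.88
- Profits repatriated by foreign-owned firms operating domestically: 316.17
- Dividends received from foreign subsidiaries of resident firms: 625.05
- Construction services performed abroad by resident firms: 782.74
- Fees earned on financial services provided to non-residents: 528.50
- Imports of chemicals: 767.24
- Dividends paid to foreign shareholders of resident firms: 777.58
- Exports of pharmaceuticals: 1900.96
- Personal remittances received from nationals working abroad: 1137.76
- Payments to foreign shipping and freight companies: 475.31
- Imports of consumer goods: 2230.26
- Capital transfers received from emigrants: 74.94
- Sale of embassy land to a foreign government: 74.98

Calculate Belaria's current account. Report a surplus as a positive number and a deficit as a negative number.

-2195.47

Goods: 1900.96 - 767.24 - 2230.26 - 2973.02 = -4069.56
Services: -677.70 + 782.74 + 528.50 + 216.88 - 475.31 = 375.11
Primary income: 1022.71 + 625.05 - 777.58 - 316.17 = 554.01
Secondary income: -192.79 + 1137.76 = 944.97
Current account = (-4069.56) + 375.11 + 554.01 + 944.97 = -2195.47
(Excluded from the current account — capital account: capital transfers received from emigrants 74.94, sale of embassy land to a foreign government 74.98.)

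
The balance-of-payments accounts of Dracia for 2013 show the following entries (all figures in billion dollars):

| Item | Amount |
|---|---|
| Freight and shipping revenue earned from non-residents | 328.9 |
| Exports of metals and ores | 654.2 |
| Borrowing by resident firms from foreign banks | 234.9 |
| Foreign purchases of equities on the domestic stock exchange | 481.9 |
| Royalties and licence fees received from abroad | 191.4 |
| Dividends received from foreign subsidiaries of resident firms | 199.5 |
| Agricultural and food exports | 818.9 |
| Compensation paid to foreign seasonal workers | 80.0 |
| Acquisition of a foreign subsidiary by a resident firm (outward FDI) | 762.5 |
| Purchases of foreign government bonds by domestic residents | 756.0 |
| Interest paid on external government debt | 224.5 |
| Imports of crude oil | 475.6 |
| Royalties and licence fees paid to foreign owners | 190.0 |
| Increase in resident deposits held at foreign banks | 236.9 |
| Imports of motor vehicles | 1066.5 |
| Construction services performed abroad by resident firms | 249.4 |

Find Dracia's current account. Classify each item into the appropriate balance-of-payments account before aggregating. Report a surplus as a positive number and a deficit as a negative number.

405.7

Goods: 818.9 + 654.2 - 1066.5 - 475.6 = -69.0
Services: 328.9 + 191.4 + 249.4 - 190.0 = 579.7
Primary income: 199.5 - 80.0 - 224.5 = -105.0
Current account = (-69.0) + 579.7 + (-105.0) = 405.7
(Excluded from the current account — financial account: borrowing by resident firms from foreign banks 234.9, foreign purchases of equities on the domestic stock exchange 481.9, acquisition of a foreign subsidiary by a resident firm (outward FDI) 762.5, purchases of foreign government bonds by domestic residents 756.0, increase in resident deposits held at foreign banks 236.9.)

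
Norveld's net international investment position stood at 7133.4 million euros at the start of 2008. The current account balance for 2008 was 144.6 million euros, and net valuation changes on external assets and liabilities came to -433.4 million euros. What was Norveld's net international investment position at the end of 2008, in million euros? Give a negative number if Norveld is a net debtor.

Change in NIIP = current account + net valuation change = 144.6 + (-433.4) = -288.8
End-of-year NIIP = 7133.4 + (-288.8) = 6844.6

6844.6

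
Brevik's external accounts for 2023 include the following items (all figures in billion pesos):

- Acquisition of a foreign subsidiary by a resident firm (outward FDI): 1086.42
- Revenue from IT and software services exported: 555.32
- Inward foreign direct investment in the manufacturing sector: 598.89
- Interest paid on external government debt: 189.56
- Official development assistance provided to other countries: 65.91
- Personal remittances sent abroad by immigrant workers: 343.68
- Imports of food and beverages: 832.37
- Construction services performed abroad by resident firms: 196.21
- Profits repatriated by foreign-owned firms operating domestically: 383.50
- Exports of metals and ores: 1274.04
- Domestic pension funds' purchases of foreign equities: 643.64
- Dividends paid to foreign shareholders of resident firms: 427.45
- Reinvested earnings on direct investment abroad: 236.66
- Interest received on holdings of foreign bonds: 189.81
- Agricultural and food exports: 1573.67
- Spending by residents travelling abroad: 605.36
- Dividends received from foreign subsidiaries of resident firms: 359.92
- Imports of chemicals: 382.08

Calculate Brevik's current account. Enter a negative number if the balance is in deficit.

Goods: -382.08 - 832.37 + 1274.04 + 1573.67 = 1633.26
Services: 196.21 + 555.32 - 605.36 = 146.17
Primary income: -189.56 + 189.81 - 427.45 + 236.66 + 359.92 - 383.50 = -214.12
Secondary income: -343.68 - 65.91 = -409.59
Current account = 1633.26 + 146.17 + (-214.12) + (-409.59) = 1155.72
(Excluded from the current account — financial account: acquisition of a foreign subsidiary by a resident firm (outward FDI) 1086.42, inward foreign direct investment in the manufacturing sector 598.89, domestic pension funds' purchases of foreign equities 643.64.)

1155.72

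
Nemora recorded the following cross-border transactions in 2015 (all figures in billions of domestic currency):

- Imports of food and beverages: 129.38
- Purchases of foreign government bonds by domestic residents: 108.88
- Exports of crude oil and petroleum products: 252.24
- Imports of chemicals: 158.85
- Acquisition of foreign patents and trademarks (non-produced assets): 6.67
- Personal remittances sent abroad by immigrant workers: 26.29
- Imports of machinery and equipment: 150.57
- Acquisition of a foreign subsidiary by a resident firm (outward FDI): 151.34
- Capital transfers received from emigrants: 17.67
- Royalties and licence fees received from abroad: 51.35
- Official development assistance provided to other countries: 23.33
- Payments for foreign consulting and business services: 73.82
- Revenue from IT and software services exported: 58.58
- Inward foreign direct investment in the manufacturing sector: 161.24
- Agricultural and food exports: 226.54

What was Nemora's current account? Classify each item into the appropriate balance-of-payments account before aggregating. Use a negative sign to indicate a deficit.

26.47

Goods: 226.54 - 158.85 - 129.38 - 150.57 + 252.24 = 39.98
Services: 51.35 + 58.58 - 73.82 = 36.11
Secondary income: -26.29 - 23.33 = -49.62
Current account = 39.98 + 36.11 + (-49.62) = 26.47
(Excluded from the current account — financial account: purchases of foreign government bonds by domestic residents 108.88, acquisition of a foreign subsidiary by a resident firm (outward FDI) 151.34, inward foreign direct investment in the manufacturing sector 161.24; capital account: acquisition of foreign patents and trademarks (non-produced assets) 6.67, capital transfers received from emigrants 17.67.)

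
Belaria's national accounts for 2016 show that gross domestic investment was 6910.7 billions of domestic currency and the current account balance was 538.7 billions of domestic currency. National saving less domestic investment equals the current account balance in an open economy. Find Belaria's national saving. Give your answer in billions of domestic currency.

7449.4

S = I + CA = 6910.7 + 538.7 = 7449.4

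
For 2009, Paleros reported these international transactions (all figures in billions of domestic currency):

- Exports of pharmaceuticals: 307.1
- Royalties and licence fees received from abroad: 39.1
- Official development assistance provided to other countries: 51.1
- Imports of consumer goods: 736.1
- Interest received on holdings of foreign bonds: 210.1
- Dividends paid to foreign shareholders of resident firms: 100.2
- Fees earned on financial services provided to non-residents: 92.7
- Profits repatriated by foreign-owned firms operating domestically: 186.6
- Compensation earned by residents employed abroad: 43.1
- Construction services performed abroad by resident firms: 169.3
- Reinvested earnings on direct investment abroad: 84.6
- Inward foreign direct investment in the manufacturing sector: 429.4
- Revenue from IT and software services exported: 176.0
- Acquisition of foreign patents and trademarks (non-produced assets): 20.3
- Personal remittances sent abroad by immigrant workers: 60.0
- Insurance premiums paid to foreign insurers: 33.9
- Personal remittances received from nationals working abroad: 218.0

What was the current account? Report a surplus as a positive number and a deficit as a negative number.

Goods: -736.1 + 307.1 = -429.0
Services: 92.7 + 169.3 + 176.0 + 39.1 - 33.9 = 443.2
Primary income: 210.1 + 84.6 - 186.6 - 100.2 + 43.1 = 51.0
Secondary income: -51.1 - 60.0 + 218.0 = 106.9
Current account = (-429.0) + 443.2 + 51.0 + 106.9 = 172.1
(Excluded from the current account — financial account: inward foreign direct investment in the manufacturing sector 429.4; capital account: acquisition of foreign patents and trademarks (non-produced assets) 20.3.)

172.1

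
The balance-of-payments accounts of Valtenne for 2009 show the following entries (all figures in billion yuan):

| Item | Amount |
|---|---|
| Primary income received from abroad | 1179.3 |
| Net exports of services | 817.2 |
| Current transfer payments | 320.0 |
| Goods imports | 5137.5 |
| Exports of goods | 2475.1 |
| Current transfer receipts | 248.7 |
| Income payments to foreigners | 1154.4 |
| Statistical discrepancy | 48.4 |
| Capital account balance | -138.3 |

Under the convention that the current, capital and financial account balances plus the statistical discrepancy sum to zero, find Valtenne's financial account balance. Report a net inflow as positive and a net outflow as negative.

Goods balance = 2475.1 - 5137.5 = -2662.4
Services balance = 817.2
Trade balance (goods + services) = -2662.4 + 817.2 = -1845.2
Net primary income = 1179.3 - 1154.4 = 24.9
Net secondary income = 248.7 - 320.0 = -71.3
Current account = -1845.2 + 24.9 + (-71.3) = -1891.6
Financial account = -(-1891.6 + (-138.3) + 48.4) = 1981.5

1981.5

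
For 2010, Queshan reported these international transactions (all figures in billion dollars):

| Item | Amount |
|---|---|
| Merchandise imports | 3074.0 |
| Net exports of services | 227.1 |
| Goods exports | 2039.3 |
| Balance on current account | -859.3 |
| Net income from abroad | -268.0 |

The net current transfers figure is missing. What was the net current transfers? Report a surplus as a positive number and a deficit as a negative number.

Current account = goods balance + services balance + net primary income + net secondary income
Sum of the known components = -1075.6
Net current transfers = CA - (known components) = -859.3 - (-1075.6) = 216.3

216.3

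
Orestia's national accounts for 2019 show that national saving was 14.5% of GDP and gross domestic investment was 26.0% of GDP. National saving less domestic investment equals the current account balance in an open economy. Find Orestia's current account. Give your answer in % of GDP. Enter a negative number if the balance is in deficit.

CA = S - I = 14.5 - 26.0 = -11.5

-11.5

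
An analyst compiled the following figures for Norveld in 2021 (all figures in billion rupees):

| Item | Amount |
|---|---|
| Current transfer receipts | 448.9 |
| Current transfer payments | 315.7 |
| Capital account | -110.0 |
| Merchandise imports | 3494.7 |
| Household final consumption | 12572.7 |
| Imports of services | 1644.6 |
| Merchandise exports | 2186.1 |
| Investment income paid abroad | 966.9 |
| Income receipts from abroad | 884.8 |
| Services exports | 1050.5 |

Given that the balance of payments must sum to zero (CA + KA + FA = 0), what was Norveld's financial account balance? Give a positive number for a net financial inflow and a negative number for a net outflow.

Goods balance = 2186.1 - 3494.7 = -1308.6
Services balance = 1050.5 - 1644.6 = -594.1
Trade balance (goods + services) = -1308.6 + (-594.1) = -1902.7
Net primary income = 884.8 - 966.9 = -82.1
Net secondary income = 448.9 - 315.7 = 133.2
Current account = -1902.7 + (-82.1) + 133.2 = -1851.6
Financial account = -(-1851.6 + (-110.0)) = 1961.6

1961.6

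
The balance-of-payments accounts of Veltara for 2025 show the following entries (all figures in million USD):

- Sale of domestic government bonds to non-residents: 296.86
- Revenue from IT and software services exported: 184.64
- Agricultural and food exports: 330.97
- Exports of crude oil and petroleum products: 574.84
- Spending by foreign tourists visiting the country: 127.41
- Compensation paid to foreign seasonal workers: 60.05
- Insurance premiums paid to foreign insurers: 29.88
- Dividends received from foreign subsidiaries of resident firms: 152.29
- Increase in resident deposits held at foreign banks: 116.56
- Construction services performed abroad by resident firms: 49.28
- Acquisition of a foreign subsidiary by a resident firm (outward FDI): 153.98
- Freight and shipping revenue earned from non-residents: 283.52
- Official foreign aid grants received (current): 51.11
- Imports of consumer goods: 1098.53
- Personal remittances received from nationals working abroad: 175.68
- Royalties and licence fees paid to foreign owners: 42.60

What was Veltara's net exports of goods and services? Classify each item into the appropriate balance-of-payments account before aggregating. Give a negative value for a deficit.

Goods: 330.97 + 574.84 - 1098.53 = -192.72
Services: 283.52 - 29.88 - 42.60 + 184.64 + 49.28 + 127.41 = 572.37
Trade balance = -192.72 + 572.37 = 379.65
(Excluded from the trade balance — financial account: sale of domestic government bonds to non-residents 296.86, increase in resident deposits held at foreign banks 116.56, acquisition of a foreign subsidiary by a resident firm (outward FDI) 153.98; primary income: compensation paid to foreign seasonal workers 60.05, dividends received from foreign subsidiaries of resident firms 152.29; secondary income: official foreign aid grants received (current) 51.11, personal remittances received from nationals working abroad 175.68.)

379.65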